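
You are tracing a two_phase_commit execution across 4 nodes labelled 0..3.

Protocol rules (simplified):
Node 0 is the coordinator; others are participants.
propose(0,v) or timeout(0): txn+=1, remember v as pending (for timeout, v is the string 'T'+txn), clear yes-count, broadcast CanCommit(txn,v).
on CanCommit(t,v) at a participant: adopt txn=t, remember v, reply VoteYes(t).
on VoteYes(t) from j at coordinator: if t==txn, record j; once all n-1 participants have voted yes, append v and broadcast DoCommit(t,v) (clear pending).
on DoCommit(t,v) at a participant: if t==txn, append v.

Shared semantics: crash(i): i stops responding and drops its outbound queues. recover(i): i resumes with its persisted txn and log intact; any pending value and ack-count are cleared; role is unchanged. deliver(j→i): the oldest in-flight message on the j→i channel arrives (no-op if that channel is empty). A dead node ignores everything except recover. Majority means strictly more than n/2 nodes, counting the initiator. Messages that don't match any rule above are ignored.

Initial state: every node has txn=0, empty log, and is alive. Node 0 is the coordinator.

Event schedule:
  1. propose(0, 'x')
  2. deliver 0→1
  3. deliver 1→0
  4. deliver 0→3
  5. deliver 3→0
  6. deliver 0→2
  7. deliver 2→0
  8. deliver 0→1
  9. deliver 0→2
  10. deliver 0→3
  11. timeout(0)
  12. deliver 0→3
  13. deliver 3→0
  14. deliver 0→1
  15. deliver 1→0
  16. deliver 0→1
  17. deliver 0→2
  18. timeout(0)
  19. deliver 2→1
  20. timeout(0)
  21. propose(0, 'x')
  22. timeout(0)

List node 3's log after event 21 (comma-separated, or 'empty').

[1] propose(0,'x') → N0(coor t1 [-])
[2] deliver 0→1 → N1(part t1 [-])
[3] deliver 1→0 → ∅
[4] deliver 0→3 → N3(part t1 [-])
[5] deliver 3→0 → ∅
[6] deliver 0→2 → N2(part t1 [-])
[7] deliver 2→0 → N0(coor t1 [x])
[8] deliver 0→1 → N1(part t1 [x])
[9] deliver 0→2 → N2(part t1 [x])
[10] deliver 0→3 → N3(part t1 [x])
[11] timeout(0) → N0(coor t2 [x])
[12] deliver 0→3 → N3(part t2 [x])
[13] deliver 3→0 → ∅
[14] deliver 0→1 → N1(part t2 [x])
[15] deliver 1→0 → ∅
[16] deliver 0→1 → ∅
[17] deliver 0→2 → N2(part t2 [x])
[18] timeout(0) → N0(coor t3 [x])
[19] deliver 2→1 → ∅
[20] timeout(0) → N0(coor t4 [x])
[21] propose(0,'x') → N0(coor t5 [x])

x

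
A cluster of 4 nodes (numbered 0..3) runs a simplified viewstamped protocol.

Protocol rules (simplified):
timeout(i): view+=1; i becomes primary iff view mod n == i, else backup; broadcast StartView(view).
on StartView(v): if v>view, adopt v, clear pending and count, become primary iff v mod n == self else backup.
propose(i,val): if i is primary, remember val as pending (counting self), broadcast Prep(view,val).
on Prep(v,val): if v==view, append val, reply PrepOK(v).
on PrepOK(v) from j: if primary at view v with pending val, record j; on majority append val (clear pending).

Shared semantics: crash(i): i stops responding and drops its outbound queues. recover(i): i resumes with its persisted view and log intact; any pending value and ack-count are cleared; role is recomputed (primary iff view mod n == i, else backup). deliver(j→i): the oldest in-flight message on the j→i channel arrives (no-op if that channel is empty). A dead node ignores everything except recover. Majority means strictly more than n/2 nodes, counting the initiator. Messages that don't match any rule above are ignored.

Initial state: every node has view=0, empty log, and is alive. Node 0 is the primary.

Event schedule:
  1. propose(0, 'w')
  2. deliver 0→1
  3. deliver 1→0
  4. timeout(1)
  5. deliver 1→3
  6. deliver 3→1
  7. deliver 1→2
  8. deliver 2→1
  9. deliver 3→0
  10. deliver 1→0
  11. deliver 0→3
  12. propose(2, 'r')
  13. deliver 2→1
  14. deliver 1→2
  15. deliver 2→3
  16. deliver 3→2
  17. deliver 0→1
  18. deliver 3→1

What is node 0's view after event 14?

1

[1] propose(0,'w') → ∅
[2] deliver 0→1 → N1(back v0 [w])
[3] deliver 1→0 → ∅
[4] timeout(1) → N1(prim v1 [w])
[5] deliver 1→3 → N3(back v1 [-])
[6] deliver 3→1 → ∅
[7] deliver 1→2 → N2(back v1 [-])
[8] deliver 2→1 → ∅
[9] deliver 3→0 → ∅
[10] deliver 1→0 → N0(back v1 [-])
[11] deliver 0→3 → ∅
[12] propose(2,'r') → ∅
[13] deliver 2→1 → ∅
[14] deliver 1→2 → ∅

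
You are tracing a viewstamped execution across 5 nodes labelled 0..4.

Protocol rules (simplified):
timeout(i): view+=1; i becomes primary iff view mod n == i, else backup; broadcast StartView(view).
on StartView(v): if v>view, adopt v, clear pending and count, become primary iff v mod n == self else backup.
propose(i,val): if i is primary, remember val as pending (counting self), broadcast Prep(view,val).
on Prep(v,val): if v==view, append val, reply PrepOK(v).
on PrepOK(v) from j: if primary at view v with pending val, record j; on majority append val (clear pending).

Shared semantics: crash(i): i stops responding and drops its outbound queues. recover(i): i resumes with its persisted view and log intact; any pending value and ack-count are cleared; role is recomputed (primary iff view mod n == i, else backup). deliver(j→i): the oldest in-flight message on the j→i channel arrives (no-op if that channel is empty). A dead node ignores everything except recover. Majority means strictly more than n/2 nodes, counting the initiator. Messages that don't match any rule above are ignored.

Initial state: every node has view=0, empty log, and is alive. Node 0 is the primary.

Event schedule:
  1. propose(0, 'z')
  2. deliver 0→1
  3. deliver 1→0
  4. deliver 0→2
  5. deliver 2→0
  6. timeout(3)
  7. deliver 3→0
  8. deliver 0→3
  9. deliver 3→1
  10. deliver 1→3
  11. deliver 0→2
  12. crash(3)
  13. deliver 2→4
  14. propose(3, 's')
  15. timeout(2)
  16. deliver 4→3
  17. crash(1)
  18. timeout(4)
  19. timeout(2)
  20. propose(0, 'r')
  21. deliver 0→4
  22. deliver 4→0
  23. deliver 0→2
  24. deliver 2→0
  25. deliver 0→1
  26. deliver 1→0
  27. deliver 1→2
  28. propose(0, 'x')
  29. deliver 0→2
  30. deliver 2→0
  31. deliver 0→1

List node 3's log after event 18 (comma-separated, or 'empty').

[1] propose(0,'z') → ∅
[2] deliver 0→1 → N1(back v0 [z])
[3] deliver 1→0 → ∅
[4] deliver 0→2 → N2(back v0 [z])
[5] deliver 2→0 → N0(prim v0 [z])
[6] timeout(3) → N3(back v1 [-])
[7] deliver 3→0 → N0(back v1 [z])
[8] deliver 0→3 → ∅
[9] deliver 3→1 → N1(prim v1 [z])
[10] deliver 1→3 → ∅
[11] deliver 0→2 → ∅
[12] crash(3) → N3(✗back v1 [-])
[13] deliver 2→4 → ∅
[14] propose(3,'s') → ∅
[15] timeout(2) → N2(back v1 [z])
[16] deliver 4→3 → ∅
[17] crash(1) → N1(✗prim v1 [z])
[18] timeout(4) → N4(back v1 [-])

empty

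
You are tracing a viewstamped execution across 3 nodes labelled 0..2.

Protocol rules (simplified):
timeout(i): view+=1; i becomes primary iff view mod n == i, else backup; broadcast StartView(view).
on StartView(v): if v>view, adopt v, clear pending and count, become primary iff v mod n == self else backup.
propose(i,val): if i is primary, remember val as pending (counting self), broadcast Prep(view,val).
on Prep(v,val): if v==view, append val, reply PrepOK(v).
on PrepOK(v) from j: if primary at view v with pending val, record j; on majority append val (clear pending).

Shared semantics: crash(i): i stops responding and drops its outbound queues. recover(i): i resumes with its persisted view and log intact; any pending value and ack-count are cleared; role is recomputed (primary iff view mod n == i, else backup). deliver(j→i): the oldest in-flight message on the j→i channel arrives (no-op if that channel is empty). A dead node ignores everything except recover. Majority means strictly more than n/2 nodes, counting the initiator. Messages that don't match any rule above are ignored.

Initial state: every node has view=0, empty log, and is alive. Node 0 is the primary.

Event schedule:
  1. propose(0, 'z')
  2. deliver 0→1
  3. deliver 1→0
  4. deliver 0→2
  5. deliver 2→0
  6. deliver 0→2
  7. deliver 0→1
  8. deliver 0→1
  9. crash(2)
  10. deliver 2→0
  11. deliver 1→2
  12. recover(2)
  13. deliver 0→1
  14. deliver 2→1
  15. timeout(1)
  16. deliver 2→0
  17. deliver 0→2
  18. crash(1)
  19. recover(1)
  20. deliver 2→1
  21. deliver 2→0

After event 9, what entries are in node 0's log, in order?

e1 propose(0,'z'): ·
e2 deliver 0→1: 1[back,v=0,z]
e3 deliver 1→0: 0[prim,v=0,z]
e4 deliver 0→2: 2[back,v=0,z]
e5 deliver 2→0: ·
e6 deliver 0→2: ·
e7 deliver 0→1: ·
e8 deliver 0→1: ·
e9 crash(2): 2[✗back,v=0,z]

z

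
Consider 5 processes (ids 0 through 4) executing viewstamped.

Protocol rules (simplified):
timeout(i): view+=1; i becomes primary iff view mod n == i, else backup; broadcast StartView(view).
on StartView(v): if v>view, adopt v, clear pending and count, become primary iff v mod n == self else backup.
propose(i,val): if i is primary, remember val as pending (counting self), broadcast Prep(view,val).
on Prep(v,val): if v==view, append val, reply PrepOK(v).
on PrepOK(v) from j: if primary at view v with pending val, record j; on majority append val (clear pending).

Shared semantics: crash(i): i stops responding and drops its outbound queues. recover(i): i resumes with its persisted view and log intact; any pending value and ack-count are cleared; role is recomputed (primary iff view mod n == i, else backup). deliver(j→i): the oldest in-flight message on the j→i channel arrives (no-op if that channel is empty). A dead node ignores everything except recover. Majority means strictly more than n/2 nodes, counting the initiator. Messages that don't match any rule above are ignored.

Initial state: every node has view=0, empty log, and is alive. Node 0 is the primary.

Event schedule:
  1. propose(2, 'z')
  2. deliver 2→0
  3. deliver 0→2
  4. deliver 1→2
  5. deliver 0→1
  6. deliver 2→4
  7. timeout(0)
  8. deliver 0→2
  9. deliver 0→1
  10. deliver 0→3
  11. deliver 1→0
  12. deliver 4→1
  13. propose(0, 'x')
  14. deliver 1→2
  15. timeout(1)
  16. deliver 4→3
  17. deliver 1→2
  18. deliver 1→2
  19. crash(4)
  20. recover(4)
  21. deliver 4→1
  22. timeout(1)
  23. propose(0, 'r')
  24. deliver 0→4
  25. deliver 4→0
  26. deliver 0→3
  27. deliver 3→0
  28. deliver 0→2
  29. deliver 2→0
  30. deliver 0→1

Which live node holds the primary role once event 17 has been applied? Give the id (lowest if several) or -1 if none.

step 1 propose(2,'z'): —
step 2 deliver 2→0: —
step 3 deliver 0→2: —
step 4 deliver 1→2: —
step 5 deliver 0→1: —
step 6 deliver 2→4: —
step 7 timeout(0): 0={back,v=1,log=-}
step 8 deliver 0→2: 2={back,v=1,log=-}
step 9 deliver 0→1: 1={prim,v=1,log=-}
step 10 deliver 0→3: 3={back,v=1,log=-}
step 11 deliver 1→0: —
step 12 deliver 4→1: —
step 13 propose(0,'x'): —
step 14 deliver 1→2: —
step 15 timeout(1): 1={back,v=2,log=-}
step 16 deliver 4→3: —
step 17 deliver 1→2: 2={prim,v=2,log=-}

2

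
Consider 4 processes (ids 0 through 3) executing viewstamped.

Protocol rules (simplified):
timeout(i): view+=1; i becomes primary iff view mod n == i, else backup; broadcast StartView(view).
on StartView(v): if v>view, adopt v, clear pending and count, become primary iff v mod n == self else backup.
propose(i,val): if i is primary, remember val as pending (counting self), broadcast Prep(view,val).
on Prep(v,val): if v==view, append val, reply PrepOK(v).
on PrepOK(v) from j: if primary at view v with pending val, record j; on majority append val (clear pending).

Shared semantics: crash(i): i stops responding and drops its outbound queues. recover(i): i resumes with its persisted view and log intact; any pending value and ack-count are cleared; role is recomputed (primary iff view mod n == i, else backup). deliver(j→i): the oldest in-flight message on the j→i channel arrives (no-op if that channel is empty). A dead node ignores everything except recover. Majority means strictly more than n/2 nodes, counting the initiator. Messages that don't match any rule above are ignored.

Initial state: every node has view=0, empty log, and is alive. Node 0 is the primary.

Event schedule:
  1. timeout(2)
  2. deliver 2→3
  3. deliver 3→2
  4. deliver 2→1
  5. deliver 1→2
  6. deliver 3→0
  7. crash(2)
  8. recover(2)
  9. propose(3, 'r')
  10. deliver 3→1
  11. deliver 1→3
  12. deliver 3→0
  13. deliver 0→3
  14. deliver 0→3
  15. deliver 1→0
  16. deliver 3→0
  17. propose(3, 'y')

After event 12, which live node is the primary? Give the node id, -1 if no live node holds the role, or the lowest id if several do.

0

after 1 — timeout(2): n2:back/v1/[-]
after 2 — deliver 2→3: n3:back/v1/[-]
after 3 — deliver 3→2: ·
after 4 — deliver 2→1: n1:prim/v1/[-]
after 5 — deliver 1→2: ·
after 6 — deliver 3→0: ·
after 7 — crash(2): n2:✗back/v1/[-]
after 8 — recover(2): n2:back/v1/[-]
after 9 — propose(3,'r'): ·
after 10 — deliver 3→1: ·
after 11 — deliver 1→3: ·
after 12 — deliver 3→0: ·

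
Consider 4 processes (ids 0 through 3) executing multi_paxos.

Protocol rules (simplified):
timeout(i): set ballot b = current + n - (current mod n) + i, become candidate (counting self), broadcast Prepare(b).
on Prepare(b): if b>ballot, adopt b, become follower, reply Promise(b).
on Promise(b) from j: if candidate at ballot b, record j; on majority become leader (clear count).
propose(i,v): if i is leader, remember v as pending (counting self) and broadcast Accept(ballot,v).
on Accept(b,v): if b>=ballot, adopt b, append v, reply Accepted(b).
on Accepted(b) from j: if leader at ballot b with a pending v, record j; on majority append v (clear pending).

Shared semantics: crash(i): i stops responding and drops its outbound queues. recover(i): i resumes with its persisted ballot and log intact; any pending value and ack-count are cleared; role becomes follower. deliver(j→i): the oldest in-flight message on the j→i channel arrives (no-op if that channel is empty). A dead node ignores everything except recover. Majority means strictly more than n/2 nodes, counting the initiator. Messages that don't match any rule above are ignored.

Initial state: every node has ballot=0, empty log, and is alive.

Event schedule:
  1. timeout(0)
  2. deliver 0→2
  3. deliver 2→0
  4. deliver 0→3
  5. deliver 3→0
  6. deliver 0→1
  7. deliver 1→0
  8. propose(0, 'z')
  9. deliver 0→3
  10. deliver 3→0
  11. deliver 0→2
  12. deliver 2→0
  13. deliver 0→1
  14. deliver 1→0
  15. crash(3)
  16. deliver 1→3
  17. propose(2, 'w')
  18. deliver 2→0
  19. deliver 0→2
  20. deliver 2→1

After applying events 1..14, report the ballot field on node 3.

1. timeout(0):  <0:cand b4 ->
2. deliver 0→2:  <2:foll b4 ->
3. deliver 2→0:  nop
4. deliver 0→3:  <3:foll b4 ->
5. deliver 3→0:  <0:lead b4 ->
6. deliver 0→1:  <1:foll b4 ->
7. deliver 1→0:  nop
8. propose(0,'z'):  nop
9. deliver 0→3:  <3:foll b4 z>
10. deliver 3→0:  nop
11. deliver 0→2:  <2:foll b4 z>
12. deliver 2→0:  <0:lead b4 z>
13. deliver 0→1:  <1:foll b4 z>
14. deliver 1→0:  nop

4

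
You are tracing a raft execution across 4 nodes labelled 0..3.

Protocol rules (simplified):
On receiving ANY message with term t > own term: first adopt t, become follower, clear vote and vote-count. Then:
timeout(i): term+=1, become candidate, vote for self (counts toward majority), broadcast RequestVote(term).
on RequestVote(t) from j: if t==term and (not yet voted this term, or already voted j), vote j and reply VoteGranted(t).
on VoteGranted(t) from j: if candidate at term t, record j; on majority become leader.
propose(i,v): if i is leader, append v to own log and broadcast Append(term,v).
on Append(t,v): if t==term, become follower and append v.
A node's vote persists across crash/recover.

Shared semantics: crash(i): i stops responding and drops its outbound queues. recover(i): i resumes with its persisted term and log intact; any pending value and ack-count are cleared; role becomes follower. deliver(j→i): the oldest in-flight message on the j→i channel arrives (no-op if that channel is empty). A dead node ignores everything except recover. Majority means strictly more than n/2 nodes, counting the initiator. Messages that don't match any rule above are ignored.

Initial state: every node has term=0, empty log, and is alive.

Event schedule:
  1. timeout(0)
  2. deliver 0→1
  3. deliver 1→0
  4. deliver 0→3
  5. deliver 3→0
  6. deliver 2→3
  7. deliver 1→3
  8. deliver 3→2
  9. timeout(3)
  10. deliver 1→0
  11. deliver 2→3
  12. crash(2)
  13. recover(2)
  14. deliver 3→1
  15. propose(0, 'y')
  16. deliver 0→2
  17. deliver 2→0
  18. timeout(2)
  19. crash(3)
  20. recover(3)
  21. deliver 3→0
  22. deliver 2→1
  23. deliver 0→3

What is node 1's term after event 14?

2

step 1 timeout(0): 0={cand,t=1,log=-}
step 2 deliver 0→1: 1={foll,t=1,log=-}
step 3 deliver 1→0: —
step 4 deliver 0→3: 3={foll,t=1,log=-}
step 5 deliver 3→0: 0={lead,t=1,log=-}
step 6 deliver 2→3: —
step 7 deliver 1→3: —
step 8 deliver 3→2: —
step 9 timeout(3): 3={cand,t=2,log=-}
step 10 deliver 1→0: —
step 11 deliver 2→3: —
step 12 crash(2): 2={✗foll,t=0,log=-}
step 13 recover(2): 2={foll,t=0,log=-}
step 14 deliver 3→1: 1={foll,t=2,log=-}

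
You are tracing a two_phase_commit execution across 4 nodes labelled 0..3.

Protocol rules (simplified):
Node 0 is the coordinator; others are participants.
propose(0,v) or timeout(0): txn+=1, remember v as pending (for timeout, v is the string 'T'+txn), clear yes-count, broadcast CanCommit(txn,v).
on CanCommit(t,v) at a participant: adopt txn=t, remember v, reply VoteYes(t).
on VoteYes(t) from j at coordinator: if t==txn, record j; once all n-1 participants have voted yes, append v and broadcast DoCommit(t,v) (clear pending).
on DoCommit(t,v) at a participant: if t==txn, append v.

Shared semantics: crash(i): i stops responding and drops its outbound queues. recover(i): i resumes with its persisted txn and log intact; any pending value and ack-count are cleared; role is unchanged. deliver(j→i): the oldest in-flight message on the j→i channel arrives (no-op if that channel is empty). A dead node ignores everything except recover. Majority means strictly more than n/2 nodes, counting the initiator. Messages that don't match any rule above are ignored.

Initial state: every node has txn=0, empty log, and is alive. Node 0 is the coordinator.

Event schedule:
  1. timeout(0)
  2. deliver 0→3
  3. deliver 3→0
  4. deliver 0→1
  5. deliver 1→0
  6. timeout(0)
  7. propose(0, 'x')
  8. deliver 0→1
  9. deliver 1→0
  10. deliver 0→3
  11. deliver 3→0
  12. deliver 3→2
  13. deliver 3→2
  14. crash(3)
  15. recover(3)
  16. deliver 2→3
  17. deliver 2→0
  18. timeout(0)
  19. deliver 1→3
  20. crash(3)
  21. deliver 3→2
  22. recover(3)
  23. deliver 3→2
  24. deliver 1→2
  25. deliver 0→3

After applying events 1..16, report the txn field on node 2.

0

[1] timeout(0) → N0(coor t1 [-])
[2] deliver 0→3 → N3(part t1 [-])
[3] deliver 3→0 → ∅
[4] deliver 0→1 → N1(part t1 [-])
[5] deliver 1→0 → ∅
[6] timeout(0) → N0(coor t2 [-])
[7] propose(0,'x') → N0(coor t3 [-])
[8] deliver 0→1 → N1(part t2 [-])
[9] deliver 1→0 → ∅
[10] deliver 0→3 → N3(part t2 [-])
[11] deliver 3→0 → ∅
[12] deliver 3→2 → ∅
[13] deliver 3→2 → ∅
[14] crash(3) → N3(✗part t2 [-])
[15] recover(3) → N3(part t2 [-])
[16] deliver 2→3 → ∅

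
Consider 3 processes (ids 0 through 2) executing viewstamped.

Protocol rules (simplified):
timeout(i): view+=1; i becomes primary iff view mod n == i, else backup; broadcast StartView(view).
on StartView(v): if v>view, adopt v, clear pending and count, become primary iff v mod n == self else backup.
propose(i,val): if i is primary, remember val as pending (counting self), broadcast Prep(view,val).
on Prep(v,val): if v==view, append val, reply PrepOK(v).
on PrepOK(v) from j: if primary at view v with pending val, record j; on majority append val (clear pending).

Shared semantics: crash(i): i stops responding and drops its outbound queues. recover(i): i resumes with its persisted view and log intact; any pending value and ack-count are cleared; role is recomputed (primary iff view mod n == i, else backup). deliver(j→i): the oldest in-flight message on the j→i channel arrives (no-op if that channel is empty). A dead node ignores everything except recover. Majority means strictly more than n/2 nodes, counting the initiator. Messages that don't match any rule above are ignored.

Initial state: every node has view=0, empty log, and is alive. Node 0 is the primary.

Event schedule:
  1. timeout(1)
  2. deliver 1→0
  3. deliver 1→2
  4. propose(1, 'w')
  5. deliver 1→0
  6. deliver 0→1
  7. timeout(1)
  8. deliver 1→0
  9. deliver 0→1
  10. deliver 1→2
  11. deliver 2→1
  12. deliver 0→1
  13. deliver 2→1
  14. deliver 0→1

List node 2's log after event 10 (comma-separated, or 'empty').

w

[1] timeout(1) → N1(prim v1 [-])
[2] deliver 1→0 → N0(back v1 [-])
[3] deliver 1→2 → N2(back v1 [-])
[4] propose(1,'w') → ∅
[5] deliver 1→0 → N0(back v1 [w])
[6] deliver 0→1 → N1(prim v1 [w])
[7] timeout(1) → N1(back v2 [w])
[8] deliver 1→0 → N0(back v2 [w])
[9] deliver 0→1 → ∅
[10] deliver 1→2 → N2(back v1 [w])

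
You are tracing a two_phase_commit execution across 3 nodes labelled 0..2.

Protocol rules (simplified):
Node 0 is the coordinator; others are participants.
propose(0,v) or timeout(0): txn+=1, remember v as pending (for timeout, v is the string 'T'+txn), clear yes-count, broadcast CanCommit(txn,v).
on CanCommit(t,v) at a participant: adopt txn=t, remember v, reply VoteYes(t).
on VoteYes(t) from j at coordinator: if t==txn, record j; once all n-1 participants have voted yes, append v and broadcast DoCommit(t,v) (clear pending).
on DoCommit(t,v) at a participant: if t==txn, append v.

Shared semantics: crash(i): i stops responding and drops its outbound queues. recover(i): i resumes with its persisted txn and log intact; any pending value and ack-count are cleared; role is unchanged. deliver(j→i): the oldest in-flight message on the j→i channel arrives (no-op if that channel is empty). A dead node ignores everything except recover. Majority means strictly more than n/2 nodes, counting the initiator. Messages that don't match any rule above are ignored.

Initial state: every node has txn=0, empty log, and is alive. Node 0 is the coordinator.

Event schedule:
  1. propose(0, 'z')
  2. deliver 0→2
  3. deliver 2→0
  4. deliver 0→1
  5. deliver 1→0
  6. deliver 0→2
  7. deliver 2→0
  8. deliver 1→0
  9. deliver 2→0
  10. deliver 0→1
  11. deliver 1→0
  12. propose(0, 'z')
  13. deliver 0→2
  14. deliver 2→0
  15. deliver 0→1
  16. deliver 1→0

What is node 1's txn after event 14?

1

[1] propose(0,'z') → N0(coor t1 [-])
[2] deliver 0→2 → N2(part t1 [-])
[3] deliver 2→0 → ∅
[4] deliver 0→1 → N1(part t1 [-])
[5] deliver 1→0 → N0(coor t1 [z])
[6] deliver 0→2 → N2(part t1 [z])
[7] deliver 2→0 → ∅
[8] deliver 1→0 → ∅
[9] deliver 2→0 → ∅
[10] deliver 0→1 → N1(part t1 [z])
[11] deliver 1→0 → ∅
[12] propose(0,'z') → N0(coor t2 [z])
[13] deliver 0→2 → N2(part t2 [z])
[14] deliver 2→0 → ∅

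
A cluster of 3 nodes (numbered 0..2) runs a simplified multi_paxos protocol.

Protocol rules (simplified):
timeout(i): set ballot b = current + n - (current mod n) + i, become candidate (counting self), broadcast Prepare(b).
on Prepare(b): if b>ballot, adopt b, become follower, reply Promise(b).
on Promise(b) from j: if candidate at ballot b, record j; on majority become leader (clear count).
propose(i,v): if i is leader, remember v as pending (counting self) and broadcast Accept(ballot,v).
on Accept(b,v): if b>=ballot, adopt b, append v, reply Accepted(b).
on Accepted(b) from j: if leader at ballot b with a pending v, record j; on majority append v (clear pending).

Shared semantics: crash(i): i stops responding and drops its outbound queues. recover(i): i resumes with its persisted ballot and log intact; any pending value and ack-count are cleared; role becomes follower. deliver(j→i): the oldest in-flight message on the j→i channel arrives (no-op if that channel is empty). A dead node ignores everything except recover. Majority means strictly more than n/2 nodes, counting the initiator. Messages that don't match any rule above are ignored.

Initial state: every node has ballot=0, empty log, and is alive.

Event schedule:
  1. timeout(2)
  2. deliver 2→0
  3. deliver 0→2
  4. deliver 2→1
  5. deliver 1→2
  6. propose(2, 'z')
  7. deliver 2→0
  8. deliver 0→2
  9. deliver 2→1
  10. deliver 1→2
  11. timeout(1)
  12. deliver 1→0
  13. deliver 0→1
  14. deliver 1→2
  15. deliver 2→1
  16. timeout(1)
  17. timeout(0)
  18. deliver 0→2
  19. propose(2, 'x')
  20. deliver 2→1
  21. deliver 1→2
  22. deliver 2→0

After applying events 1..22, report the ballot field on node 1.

e1 timeout(2): 2[cand,b=5,-]
e2 deliver 2→0: 0[foll,b=5,-]
e3 deliver 0→2: 2[lead,b=5,-]
e4 deliver 2→1: 1[foll,b=5,-]
e5 deliver 1→2: ·
e6 propose(2,'z'): ·
e7 deliver 2→0: 0[foll,b=5,z]
e8 deliver 0→2: 2[lead,b=5,z]
e9 deliver 2→1: 1[foll,b=5,z]
e10 deliver 1→2: ·
e11 timeout(1): 1[cand,b=7,z]
e12 deliver 1→0: 0[foll,b=7,z]
e13 deliver 0→1: 1[lead,b=7,z]
e14 deliver 1→2: 2[foll,b=7,z]
e15 deliver 2→1: ·
e16 timeout(1): 1[cand,b=10,z]
e17 timeout(0): 0[cand,b=9,z]
e18 deliver 0→2: 2[foll,b=9,z]
e19 propose(2,'x'): ·
e20 deliver 2→1: ·
e21 deliver 1→2: 2[foll,b=10,z]
e22 deliver 2→0: 0[lead,b=9,z]

10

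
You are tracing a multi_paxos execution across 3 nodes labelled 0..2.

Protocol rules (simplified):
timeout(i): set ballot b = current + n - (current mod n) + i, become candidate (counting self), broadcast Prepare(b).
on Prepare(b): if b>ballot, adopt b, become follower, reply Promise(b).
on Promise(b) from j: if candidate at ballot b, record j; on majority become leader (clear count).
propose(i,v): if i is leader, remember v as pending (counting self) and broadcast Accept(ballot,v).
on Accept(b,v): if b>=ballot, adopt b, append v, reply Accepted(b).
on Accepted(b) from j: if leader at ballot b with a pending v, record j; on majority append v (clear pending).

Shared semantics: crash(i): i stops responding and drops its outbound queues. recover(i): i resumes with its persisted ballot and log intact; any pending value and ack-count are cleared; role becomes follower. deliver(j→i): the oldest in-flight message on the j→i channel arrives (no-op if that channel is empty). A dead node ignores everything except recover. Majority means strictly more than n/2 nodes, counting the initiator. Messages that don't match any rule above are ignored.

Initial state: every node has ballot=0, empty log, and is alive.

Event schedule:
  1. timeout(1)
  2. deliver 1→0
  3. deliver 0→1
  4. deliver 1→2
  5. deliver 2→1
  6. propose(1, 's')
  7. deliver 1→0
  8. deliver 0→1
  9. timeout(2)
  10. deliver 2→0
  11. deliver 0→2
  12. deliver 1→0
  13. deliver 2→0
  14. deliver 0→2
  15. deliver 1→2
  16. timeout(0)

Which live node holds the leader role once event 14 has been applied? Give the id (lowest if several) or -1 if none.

step 1 timeout(1): 1={cand,b=4,log=-}
step 2 deliver 1→0: 0={foll,b=4,log=-}
step 3 deliver 0→1: 1={lead,b=4,log=-}
step 4 deliver 1→2: 2={foll,b=4,log=-}
step 5 deliver 2→1: —
step 6 propose(1,'s'): —
step 7 deliver 1→0: 0={foll,b=4,log=s}
step 8 deliver 0→1: 1={lead,b=4,log=s}
step 9 timeout(2): 2={cand,b=8,log=-}
step 10 deliver 2→0: 0={foll,b=8,log=s}
step 11 deliver 0→2: 2={lead,b=8,log=-}
step 12 deliver 1→0: —
step 13 deliver 2→0: —
step 14 deliver 0→2: —

1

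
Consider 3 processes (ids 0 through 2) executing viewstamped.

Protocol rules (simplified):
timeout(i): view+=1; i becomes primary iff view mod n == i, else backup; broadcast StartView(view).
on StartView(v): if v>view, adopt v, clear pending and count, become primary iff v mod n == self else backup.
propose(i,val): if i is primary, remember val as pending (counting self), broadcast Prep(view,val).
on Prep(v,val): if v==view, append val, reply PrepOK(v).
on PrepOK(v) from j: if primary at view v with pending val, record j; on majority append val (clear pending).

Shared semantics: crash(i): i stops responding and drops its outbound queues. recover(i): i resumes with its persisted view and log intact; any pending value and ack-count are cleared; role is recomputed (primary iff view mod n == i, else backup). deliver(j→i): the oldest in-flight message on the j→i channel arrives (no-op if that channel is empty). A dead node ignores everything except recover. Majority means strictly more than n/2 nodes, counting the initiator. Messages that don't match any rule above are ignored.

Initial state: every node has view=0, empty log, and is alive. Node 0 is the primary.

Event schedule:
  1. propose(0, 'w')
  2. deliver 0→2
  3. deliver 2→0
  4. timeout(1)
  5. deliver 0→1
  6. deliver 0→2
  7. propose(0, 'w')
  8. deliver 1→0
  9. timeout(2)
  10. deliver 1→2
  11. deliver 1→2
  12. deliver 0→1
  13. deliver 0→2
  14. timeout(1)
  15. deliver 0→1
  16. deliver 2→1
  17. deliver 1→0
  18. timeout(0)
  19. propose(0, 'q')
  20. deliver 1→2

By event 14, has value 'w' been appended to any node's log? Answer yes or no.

1. propose(0,'w'):  nop
2. deliver 0→2:  <2:back v0 w>
3. deliver 2→0:  <0:prim v0 w>
4. timeout(1):  <1:prim v1 ->
5. deliver 0→1:  nop
6. deliver 0→2:  nop
7. propose(0,'w'):  nop
8. deliver 1→0:  <0:back v1 w>
9. timeout(2):  <2:back v1 w>
10. deliver 1→2:  nop
11. deliver 1→2:  nop
12. deliver 0→1:  nop
13. deliver 0→2:  nop
14. timeout(1):  <1:back v2 ->

yes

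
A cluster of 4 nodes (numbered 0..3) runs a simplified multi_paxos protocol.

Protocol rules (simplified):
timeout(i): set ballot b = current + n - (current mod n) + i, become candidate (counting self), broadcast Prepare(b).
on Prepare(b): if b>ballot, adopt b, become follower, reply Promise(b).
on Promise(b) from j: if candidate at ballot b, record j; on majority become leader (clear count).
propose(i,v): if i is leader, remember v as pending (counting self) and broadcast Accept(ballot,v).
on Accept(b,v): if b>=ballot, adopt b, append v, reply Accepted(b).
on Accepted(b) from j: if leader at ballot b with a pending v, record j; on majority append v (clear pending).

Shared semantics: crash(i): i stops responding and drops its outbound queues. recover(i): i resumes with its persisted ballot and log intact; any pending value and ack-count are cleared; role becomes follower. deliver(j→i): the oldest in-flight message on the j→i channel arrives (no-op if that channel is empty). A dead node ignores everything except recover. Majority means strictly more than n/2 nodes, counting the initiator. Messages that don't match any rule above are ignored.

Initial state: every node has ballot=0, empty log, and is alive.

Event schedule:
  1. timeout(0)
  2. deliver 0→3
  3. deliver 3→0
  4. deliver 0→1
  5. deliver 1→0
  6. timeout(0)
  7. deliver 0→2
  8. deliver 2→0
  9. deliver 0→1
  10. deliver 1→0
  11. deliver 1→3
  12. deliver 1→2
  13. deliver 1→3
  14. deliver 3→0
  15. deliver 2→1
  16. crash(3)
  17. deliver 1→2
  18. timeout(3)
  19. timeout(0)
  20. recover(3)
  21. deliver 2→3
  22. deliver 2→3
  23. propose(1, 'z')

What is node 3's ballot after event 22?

after 1 — timeout(0): n0:cand/b4/[-]
after 2 — deliver 0→3: n3:foll/b4/[-]
after 3 — deliver 3→0: ·
after 4 — deliver 0→1: n1:foll/b4/[-]
after 5 — deliver 1→0: n0:lead/b4/[-]
after 6 — timeout(0): n0:cand/b8/[-]
after 7 — deliver 0→2: n2:foll/b4/[-]
after 8 — deliver 2→0: ·
after 9 — deliver 0→1: n1:foll/b8/[-]
after 10 — deliver 1→0: ·
after 11 — deliver 1→3: ·
after 12 — deliver 1→2: ·
after 13 — deliver 1→3: ·
after 14 — deliver 3→0: ·
after 15 — deliver 2→1: ·
after 16 — crash(3): n3:✗foll/b4/[-]
after 17 — deliver 1→2: ·
after 18 — timeout(3): ·
after 19 — timeout(0): n0:cand/b12/[-]
after 20 — recover(3): n3:foll/b4/[-]
after 21 — deliver 2→3: ·
after 22 — deliver 2→3: ·

4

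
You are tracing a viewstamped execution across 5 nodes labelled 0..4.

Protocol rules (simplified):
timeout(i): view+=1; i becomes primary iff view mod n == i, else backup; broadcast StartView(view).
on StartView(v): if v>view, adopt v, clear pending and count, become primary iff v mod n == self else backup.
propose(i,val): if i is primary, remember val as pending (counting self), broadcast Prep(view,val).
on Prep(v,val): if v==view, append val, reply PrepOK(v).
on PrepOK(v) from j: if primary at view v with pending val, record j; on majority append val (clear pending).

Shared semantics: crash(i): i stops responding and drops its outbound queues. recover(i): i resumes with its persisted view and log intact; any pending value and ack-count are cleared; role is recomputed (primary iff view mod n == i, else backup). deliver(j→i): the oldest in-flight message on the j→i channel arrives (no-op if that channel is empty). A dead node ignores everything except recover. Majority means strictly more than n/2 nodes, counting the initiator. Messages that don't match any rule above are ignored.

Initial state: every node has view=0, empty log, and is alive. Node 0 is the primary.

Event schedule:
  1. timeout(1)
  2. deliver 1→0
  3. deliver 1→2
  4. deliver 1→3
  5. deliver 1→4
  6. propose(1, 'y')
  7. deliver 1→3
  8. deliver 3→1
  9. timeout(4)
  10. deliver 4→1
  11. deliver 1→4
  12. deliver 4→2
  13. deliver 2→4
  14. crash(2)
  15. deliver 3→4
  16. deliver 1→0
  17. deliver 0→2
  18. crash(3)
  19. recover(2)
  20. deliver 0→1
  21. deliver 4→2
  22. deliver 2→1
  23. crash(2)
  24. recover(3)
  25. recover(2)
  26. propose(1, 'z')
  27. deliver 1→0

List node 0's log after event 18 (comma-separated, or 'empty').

step 1 timeout(1): 1={prim,v=1,log=-}
step 2 deliver 1→0: 0={back,v=1,log=-}
step 3 deliver 1→2: 2={back,v=1,log=-}
step 4 deliver 1→3: 3={back,v=1,log=-}
step 5 deliver 1→4: 4={back,v=1,log=-}
step 6 propose(1,'y'): —
step 7 deliver 1→3: 3={back,v=1,log=y}
step 8 deliver 3→1: —
step 9 timeout(4): 4={back,v=2,log=-}
step 10 deliver 4→1: 1={back,v=2,log=-}
step 11 deliver 1→4: —
step 12 deliver 4→2: 2={prim,v=2,log=-}
step 13 deliver 2→4: —
step 14 crash(2): 2={✗prim,v=2,log=-}
step 15 deliver 3→4: —
step 16 deliver 1→0: 0={back,v=1,log=y}
step 17 deliver 0→2: —
step 18 crash(3): 3={✗back,v=1,log=y}

y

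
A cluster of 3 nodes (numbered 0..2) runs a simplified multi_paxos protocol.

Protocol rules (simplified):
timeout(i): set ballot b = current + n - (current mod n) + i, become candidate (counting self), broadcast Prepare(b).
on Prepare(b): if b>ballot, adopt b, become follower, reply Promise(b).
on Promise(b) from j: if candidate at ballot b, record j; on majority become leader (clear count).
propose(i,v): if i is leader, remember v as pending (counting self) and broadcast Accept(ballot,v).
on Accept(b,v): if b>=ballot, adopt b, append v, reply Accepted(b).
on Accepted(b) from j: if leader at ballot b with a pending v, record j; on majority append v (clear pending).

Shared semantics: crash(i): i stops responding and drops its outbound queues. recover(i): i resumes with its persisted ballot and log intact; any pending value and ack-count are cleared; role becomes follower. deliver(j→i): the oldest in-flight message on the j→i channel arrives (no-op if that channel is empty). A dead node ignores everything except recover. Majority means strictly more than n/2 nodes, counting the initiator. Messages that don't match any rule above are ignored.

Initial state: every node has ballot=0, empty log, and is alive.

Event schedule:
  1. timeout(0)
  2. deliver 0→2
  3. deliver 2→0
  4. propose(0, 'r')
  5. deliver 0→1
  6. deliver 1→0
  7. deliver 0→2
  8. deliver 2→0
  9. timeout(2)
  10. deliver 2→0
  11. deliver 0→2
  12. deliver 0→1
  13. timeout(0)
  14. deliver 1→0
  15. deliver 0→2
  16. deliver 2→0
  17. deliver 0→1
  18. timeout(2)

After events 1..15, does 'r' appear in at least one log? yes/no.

[1] timeout(0) → N0(cand b3 [-])
[2] deliver 0→2 → N2(foll b3 [-])
[3] deliver 2→0 → N0(lead b3 [-])
[4] propose(0,'r') → ∅
[5] deliver 0→1 → N1(foll b3 [-])
[6] deliver 1→0 → ∅
[7] deliver 0→2 → N2(foll b3 [r])
[8] deliver 2→0 → N0(lead b3 [r])
[9] timeout(2) → N2(cand b8 [r])
[10] deliver 2→0 → N0(foll b8 [r])
[11] deliver 0→2 → N2(lead b8 [r])
[12] deliver 0→1 → N1(foll b3 [r])
[13] timeout(0) → N0(cand b9 [r])
[14] deliver 1→0 → ∅
[15] deliver 0→2 → N2(foll b9 [r])

yes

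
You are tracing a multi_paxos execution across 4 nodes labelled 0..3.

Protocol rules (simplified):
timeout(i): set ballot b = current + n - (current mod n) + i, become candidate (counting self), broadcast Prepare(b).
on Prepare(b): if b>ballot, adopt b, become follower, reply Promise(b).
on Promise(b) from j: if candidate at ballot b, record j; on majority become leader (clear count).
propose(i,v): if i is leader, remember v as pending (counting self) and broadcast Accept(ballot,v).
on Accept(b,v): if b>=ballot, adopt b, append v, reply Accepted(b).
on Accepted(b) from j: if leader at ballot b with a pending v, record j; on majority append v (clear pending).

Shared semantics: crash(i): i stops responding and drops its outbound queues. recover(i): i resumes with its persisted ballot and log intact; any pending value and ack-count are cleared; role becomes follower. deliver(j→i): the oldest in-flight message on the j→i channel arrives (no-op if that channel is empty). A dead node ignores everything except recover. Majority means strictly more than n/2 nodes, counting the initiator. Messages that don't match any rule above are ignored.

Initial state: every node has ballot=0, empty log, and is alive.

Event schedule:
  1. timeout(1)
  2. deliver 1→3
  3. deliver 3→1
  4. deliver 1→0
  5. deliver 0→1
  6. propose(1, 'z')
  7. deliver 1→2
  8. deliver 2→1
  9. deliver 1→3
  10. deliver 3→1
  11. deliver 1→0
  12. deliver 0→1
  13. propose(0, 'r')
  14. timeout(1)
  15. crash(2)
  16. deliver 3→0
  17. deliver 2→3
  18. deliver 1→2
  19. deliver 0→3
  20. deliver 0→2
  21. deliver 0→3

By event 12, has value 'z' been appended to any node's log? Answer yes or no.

[1] timeout(1) → N1(cand b5 [-])
[2] deliver 1→3 → N3(foll b5 [-])
[3] deliver 3→1 → ∅
[4] deliver 1→0 → N0(foll b5 [-])
[5] deliver 0→1 → N1(lead b5 [-])
[6] propose(1,'z') → ∅
[7] deliver 1→2 → N2(foll b5 [-])
[8] deliver 2→1 → ∅
[9] deliver 1→3 → N3(foll b5 [z])
[10] deliver 3→1 → ∅
[11] deliver 1→0 → N0(foll b5 [z])
[12] deliver 0→1 → N1(lead b5 [z])

yes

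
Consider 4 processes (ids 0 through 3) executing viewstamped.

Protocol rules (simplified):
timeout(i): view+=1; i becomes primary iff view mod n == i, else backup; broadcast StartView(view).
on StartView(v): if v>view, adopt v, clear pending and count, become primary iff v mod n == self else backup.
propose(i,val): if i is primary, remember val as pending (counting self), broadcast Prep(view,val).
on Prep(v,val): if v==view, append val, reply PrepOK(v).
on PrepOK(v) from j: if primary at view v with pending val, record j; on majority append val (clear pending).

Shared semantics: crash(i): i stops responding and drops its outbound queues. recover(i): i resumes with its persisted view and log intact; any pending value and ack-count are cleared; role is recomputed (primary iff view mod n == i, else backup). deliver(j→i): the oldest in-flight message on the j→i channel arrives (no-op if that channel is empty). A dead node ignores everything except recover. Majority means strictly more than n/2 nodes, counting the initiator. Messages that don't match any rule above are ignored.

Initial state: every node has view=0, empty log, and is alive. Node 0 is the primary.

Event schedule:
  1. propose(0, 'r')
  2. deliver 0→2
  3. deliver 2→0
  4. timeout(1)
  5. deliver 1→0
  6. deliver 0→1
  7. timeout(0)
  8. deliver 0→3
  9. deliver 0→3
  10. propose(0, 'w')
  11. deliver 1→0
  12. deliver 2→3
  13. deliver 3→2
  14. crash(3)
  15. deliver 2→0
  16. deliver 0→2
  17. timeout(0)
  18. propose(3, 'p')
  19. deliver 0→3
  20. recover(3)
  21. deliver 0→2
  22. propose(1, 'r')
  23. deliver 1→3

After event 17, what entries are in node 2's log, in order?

r

1. propose(0,'r'):  nop
2. deliver 0→2:  <2:back v0 r>
3. deliver 2→0:  nop
4. timeout(1):  <1:prim v1 ->
5. deliver 1→0:  <0:back v1 ->
6. deliver 0→1:  nop
7. timeout(0):  <0:back v2 ->
8. deliver 0→3:  <3:back v0 r>
9. deliver 0→3:  <3:back v2 r>
10. propose(0,'w'):  nop
11. deliver 1→0:  nop
12. deliver 2→3:  nop
13. deliver 3→2:  nop
14. crash(3):  <3:✗back v2 r>
15. deliver 2→0:  nop
16. deliver 0→2:  <2:prim v2 r>
17. timeout(0):  <0:back v3 ->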